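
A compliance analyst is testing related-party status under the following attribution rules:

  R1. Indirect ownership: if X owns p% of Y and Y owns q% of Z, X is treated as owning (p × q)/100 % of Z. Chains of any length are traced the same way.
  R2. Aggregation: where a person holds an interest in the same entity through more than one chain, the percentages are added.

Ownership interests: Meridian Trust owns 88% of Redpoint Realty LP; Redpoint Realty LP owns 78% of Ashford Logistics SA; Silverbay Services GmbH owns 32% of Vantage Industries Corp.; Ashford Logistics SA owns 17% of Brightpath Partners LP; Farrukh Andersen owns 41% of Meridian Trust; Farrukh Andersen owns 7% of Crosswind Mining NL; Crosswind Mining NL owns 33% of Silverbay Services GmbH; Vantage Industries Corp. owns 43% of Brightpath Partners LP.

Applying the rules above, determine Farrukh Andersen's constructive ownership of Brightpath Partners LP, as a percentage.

Chain via Meridian Trust → Redpoint Realty LP → Ashford Logistics SA (R1): 41% × 88% × 78% × 17% = 4.784208% of Brightpath Partners LP.
Chain via Crosswind Mining NL → Silverbay Services GmbH → Vantage Industries Corp. (R1): 7% × 33% × 32% × 43% = 0.317856% of Brightpath Partners LP.
Aggregating (R2): 4.784208% + 0.317856% = 5.102064%.

5.102064%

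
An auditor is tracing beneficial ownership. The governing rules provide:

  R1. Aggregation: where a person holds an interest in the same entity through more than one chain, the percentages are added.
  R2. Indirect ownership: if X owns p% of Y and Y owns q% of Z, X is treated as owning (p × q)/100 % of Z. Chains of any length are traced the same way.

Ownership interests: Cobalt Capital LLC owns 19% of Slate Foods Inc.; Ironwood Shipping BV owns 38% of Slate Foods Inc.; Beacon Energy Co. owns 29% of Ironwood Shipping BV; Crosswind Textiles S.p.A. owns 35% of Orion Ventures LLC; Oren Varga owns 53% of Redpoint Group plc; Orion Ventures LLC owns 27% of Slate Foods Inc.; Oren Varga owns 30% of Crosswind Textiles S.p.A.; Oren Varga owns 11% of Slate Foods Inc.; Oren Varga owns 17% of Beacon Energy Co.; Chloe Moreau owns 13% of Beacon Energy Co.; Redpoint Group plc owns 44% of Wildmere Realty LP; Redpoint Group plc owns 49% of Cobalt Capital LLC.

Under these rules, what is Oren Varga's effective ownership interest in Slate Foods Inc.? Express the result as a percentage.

Chain via Beacon Energy Co. → Ironwood Shipping BV (R2): 17% × 29% × 38% = 1.8734% of Slate Foods Inc.
Chain via Crosswind Textiles S.p.A. → Orion Ventures LLC (R2): 30% × 35% × 27% = 2.835% of Slate Foods Inc.
Chain via Redpoint Group plc → Cobalt Capital LLC (R2): 53% × 49% × 19% = 4.9343% of Slate Foods Inc.
Direct interest in Slate Foods Inc: 11%.
Aggregating (R1): 1.8734% + 2.835% + 4.9343% + 11% = 20.6427%.

20.6427%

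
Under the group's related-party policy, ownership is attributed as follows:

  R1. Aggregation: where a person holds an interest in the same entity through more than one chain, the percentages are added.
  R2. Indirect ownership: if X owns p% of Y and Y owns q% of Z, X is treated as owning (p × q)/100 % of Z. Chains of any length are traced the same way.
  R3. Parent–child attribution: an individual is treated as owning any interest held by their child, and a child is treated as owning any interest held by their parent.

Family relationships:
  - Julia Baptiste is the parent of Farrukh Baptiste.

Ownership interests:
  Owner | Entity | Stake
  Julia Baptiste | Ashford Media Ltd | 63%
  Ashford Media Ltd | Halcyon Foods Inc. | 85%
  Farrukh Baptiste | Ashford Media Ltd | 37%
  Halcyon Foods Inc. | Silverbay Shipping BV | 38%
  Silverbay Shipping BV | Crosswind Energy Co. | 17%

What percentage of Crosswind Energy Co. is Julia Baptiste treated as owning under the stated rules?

5.491%

By parent–child attribution (R3), Julia Baptiste is treated as also owning Farrukh Baptiste's interest in Ashford Media Ltd, giving 63% + 37% = 100%.
Chain via Ashford Media Ltd → Halcyon Foods Inc. → Silverbay Shipping BV (R2): 100% × 85% × 38% × 17% = 5.491% of Crosswind Energy Co.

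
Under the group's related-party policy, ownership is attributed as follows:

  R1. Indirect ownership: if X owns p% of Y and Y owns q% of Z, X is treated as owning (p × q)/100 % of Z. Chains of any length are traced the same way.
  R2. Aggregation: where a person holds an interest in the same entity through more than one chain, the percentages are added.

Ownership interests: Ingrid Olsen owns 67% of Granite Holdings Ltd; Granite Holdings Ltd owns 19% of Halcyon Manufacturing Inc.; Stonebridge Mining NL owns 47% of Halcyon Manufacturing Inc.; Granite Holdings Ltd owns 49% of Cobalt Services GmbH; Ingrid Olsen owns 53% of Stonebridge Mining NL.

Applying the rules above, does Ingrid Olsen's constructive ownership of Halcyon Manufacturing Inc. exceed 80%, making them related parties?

Chain via Stonebridge Mining NL (R1): 53% × 47% = 24.91% of Halcyon Manufacturing Inc.
Chain via Granite Holdings Ltd (R1): 67% × 19% = 12.73% of Halcyon Manufacturing Inc.
Aggregating (R2): 24.91% + 12.73% = 37.64%.
37.64% does not exceed the 80% threshold, so Ingrid is not a related party to Halcyon Manufacturing Inc.

No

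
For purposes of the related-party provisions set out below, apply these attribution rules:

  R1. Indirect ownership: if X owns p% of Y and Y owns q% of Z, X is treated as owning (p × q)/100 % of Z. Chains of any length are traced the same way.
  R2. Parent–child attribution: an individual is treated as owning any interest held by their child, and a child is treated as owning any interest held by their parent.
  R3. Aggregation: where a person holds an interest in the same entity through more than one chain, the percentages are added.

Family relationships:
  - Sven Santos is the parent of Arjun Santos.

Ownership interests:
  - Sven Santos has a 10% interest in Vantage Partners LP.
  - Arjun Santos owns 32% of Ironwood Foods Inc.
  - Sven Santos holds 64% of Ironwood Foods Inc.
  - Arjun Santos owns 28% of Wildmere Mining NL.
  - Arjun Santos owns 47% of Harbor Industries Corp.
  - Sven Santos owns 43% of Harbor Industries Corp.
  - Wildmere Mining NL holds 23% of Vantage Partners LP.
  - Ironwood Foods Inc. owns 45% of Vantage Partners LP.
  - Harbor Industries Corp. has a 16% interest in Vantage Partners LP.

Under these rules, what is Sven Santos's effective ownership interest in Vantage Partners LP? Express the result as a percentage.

74.04%

By parent–child attribution (R2), Sven Santos is treated as also owning Arjun Santos's interest in Ironwood Foods Inc, giving 64% + 32% = 96%.
By parent–child attribution (R2), Sven Santos is treated as also owning Arjun Santos's interest in Harbor Industries Corp, giving 43% + 47% = 90%.
By parent–child attribution (R2), Sven Santos is treated as owning Arjun Santos's 28% interest in Wildmere Mining NL.
Chain via Ironwood Foods Inc. (R1): 96% × 45% = 43.2% of Vantage Partners LP.
Chain via Harbor Industries Corp. (R1): 90% × 16% = 14.4% of Vantage Partners LP.
Direct interest in Vantage Partners LP: 10%.
Chain via Wildmere Mining NL (R1): 28% × 23% = 6.44% of Vantage Partners LP.
Aggregating (R3): 43.2% + 14.4% + 10% + 6.44% = 74.04%.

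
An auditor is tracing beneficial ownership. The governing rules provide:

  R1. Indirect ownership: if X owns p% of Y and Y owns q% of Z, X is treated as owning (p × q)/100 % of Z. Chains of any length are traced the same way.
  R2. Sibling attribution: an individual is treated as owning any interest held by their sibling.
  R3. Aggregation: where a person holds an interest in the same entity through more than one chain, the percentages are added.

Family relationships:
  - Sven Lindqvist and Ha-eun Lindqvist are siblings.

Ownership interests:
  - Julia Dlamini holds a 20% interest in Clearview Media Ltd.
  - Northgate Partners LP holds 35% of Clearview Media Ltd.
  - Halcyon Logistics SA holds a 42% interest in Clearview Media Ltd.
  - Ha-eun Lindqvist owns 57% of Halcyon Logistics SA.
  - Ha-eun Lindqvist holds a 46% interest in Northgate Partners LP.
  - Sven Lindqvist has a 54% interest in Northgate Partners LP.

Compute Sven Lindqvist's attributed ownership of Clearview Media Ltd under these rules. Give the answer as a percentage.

By sibling attribution (R2), Sven Lindqvist is treated as also owning Ha-eun Lindqvist's interest in Northgate Partners LP, giving 54% + 46% = 100%.
By sibling attribution (R2), Sven Lindqvist is treated as owning Ha-eun Lindqvist's 57% interest in Halcyon Logistics SA.
Chain via Northgate Partners LP (R1): 100% × 35% = 35% of Clearview Media Ltd.
Chain via Halcyon Logistics SA (R1): 57% × 42% = 23.94% of Clearview Media Ltd.
Aggregating (R3): 35% + 23.94% = 58.94%.

58.94%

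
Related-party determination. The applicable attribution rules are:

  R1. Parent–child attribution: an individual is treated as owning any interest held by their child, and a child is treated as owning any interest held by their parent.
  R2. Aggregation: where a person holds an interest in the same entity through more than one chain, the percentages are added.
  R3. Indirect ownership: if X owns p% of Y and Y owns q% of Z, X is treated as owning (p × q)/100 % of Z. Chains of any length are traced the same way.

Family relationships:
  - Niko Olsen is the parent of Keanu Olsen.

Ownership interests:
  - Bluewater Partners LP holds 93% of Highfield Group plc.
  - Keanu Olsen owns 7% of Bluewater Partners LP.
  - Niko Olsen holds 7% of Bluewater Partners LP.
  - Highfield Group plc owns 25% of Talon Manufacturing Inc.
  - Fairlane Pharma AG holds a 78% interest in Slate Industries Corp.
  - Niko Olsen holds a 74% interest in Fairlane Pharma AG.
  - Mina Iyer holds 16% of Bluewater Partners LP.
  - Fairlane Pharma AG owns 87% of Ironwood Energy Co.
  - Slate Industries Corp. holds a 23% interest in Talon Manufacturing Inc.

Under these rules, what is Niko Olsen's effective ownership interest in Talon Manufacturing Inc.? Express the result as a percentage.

16.5306%

By parent–child attribution (R1), Niko Olsen is treated as also owning Keanu Olsen's interest in Bluewater Partners LP, giving 7% + 7% = 14%.
Chain via Fairlane Pharma AG → Slate Industries Corp. (R3): 74% × 78% × 23% = 13.2756% of Talon Manufacturing Inc.
Chain via Bluewater Partners LP → Highfield Group plc (R3): 14% × 93% × 25% = 3.255% of Talon Manufacturing Inc.
Aggregating (R2): 13.2756% + 3.255% = 16.5306%.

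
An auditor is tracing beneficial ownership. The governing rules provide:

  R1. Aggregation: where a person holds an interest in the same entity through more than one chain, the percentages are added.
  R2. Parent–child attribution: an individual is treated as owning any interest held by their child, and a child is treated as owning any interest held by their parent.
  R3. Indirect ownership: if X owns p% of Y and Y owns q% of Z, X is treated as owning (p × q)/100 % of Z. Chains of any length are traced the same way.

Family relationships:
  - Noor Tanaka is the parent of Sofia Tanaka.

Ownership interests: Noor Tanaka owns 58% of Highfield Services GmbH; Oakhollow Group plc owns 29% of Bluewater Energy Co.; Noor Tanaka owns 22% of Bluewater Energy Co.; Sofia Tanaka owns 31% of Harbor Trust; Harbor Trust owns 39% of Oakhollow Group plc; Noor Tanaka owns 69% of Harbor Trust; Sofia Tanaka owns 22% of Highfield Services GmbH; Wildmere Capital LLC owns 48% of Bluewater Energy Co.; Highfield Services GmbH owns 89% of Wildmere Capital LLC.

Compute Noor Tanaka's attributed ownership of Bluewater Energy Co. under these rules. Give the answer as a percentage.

By parent–child attribution (R2), Noor Tanaka is treated as also owning Sofia Tanaka's interest in Harbor Trust, giving 69% + 31% = 100%.
By parent–child attribution (R2), Noor Tanaka is treated as also owning Sofia Tanaka's interest in Highfield Services GmbH, giving 58% + 22% = 80%.
Chain via Harbor Trust → Oakhollow Group plc (R3): 100% × 39% × 29% = 11.31% of Bluewater Energy Co.
Chain via Highfield Services GmbH → Wildmere Capital LLC (R3): 80% × 89% × 48% = 34.176% of Bluewater Energy Co.
Direct interest in Bluewater Energy Co: 22%.
Aggregating (R1): 11.31% + 34.176% + 22% = 67.486%.

67.486%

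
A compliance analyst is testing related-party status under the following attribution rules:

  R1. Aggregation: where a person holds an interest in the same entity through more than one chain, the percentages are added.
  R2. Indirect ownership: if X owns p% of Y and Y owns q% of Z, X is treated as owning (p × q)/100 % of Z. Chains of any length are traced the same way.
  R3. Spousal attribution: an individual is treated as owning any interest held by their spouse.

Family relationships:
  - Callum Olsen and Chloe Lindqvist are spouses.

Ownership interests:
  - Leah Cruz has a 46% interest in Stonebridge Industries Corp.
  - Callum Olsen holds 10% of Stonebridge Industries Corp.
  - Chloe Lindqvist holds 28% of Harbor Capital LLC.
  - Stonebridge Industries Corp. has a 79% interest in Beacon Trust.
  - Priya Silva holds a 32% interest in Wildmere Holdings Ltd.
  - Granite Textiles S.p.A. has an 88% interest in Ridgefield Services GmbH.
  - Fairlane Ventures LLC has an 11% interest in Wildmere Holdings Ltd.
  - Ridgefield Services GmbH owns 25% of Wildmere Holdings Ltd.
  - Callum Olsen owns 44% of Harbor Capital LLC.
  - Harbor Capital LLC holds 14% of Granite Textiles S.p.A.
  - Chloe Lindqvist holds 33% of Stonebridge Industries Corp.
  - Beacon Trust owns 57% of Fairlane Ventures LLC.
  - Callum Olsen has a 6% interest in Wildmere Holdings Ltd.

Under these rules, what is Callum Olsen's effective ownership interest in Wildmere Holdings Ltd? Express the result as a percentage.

10.347519%

By spousal attribution (R3), Callum Olsen is treated as also owning Chloe Lindqvist's interest in Harbor Capital LLC, giving 44% + 28% = 72%.
By spousal attribution (R3), Callum Olsen is treated as also owning Chloe Lindqvist's interest in Stonebridge Industries Corp, giving 10% + 33% = 43%.
Chain via Harbor Capital LLC → Granite Textiles S.p.A. → Ridgefield Services GmbH (R2): 72% × 14% × 88% × 25% = 2.2176% of Wildmere Holdings Ltd.
Chain via Stonebridge Industries Corp. → Beacon Trust → Fairlane Ventures LLC (R2): 43% × 79% × 57% × 11% = 2.129919% of Wildmere Holdings Ltd.
Direct interest in Wildmere Holdings Ltd: 6%.
Aggregating (R1): 2.2176% + 2.129919% + 6% = 10.347519%.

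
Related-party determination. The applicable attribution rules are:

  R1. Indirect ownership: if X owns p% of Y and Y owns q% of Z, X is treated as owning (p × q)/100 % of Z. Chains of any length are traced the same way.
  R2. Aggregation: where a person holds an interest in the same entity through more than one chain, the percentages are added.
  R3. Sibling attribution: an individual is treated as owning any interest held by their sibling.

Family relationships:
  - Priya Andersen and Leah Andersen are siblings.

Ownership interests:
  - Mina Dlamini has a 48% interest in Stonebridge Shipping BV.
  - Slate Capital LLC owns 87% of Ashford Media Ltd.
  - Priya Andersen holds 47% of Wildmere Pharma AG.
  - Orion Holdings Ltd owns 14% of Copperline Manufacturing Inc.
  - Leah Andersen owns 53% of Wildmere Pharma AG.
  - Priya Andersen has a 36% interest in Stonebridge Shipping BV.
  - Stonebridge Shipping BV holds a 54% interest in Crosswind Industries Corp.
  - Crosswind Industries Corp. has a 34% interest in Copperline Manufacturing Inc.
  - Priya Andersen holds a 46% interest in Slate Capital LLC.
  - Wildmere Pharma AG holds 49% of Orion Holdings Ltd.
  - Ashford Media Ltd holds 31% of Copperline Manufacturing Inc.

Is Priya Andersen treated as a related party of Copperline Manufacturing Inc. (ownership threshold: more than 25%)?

By sibling attribution (R3), Priya Andersen is treated as also owning Leah Andersen's interest in Wildmere Pharma AG, giving 47% + 53% = 100%.
Chain via Stonebridge Shipping BV → Crosswind Industries Corp. (R1): 36% × 54% × 34% = 6.6096% of Copperline Manufacturing Inc.
Chain via Wildmere Pharma AG → Orion Holdings Ltd (R1): 100% × 49% × 14% = 6.86% of Copperline Manufacturing Inc.
Chain via Slate Capital LLC → Ashford Media Ltd (R1): 46% × 87% × 31% = 12.4062% of Copperline Manufacturing Inc.
Aggregating (R2): 6.6096% + 6.86% + 12.4062% = 25.8758%.
25.8758% exceeds the 25% threshold, so Priya is a related party to Copperline Manufacturing Inc.

Yes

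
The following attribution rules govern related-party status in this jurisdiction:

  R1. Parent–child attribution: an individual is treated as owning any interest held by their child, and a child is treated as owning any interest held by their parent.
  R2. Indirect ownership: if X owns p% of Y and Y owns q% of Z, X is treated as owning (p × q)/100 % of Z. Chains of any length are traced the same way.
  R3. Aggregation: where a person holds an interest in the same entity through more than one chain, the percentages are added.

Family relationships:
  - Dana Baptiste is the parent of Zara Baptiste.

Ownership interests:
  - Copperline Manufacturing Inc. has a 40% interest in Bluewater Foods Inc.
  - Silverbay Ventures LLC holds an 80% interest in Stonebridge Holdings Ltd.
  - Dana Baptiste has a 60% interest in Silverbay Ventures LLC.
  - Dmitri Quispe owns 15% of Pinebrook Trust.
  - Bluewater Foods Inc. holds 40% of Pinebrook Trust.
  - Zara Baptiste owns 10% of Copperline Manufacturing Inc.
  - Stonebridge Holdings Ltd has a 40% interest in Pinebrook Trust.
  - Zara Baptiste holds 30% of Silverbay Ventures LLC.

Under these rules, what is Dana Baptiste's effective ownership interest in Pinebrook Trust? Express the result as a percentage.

30.4%

By parent–child attribution (R1), Dana Baptiste is treated as also owning Zara Baptiste's interest in Silverbay Ventures LLC, giving 60% + 30% = 90%.
By parent–child attribution (R1), Dana Baptiste is treated as owning Zara Baptiste's 10% interest in Copperline Manufacturing Inc.
Chain via Silverbay Ventures LLC → Stonebridge Holdings Ltd (R2): 90% × 80% × 40% = 28.8% of Pinebrook Trust.
Chain via Copperline Manufacturing Inc. → Bluewater Foods Inc. (R2): 10% × 40% × 40% = 1.6% of Pinebrook Trust.
Aggregating (R3): 28.8% + 1.6% = 30.4%.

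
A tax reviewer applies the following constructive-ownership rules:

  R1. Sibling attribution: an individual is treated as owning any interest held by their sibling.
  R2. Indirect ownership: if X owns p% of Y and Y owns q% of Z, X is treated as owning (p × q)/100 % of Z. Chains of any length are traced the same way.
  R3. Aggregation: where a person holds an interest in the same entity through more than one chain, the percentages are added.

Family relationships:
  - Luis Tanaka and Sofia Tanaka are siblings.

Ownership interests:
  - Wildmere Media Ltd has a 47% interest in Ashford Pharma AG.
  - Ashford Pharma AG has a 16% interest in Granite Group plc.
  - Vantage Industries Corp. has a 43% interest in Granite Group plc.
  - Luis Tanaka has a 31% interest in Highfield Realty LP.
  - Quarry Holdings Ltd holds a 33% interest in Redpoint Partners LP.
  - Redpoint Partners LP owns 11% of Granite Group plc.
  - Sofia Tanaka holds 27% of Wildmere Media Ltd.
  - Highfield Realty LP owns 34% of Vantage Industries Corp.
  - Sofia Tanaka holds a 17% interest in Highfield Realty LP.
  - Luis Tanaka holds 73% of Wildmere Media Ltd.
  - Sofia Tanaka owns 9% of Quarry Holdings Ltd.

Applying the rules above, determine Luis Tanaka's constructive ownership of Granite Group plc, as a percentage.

By sibling attribution (R1), Luis Tanaka is treated as also owning Sofia Tanaka's interest in Wildmere Media Ltd, giving 73% + 27% = 100%.
By sibling attribution (R1), Luis Tanaka is treated as also owning Sofia Tanaka's interest in Highfield Realty LP, giving 31% + 17% = 48%.
By sibling attribution (R1), Luis Tanaka is treated as owning Sofia Tanaka's 9% interest in Quarry Holdings Ltd.
Chain via Wildmere Media Ltd → Ashford Pharma AG (R2): 100% × 47% × 16% = 7.52% of Granite Group plc.
Chain via Highfield Realty LP → Vantage Industries Corp. (R2): 48% × 34% × 43% = 7.0176% of Granite Group plc.
Chain via Quarry Holdings Ltd → Redpoint Partners LP (R2): 9% × 33% × 11% = 0.3267% of Granite Group plc.
Aggregating (R3): 7.52% + 7.0176% + 0.3267% = 14.8643%.

14.8643%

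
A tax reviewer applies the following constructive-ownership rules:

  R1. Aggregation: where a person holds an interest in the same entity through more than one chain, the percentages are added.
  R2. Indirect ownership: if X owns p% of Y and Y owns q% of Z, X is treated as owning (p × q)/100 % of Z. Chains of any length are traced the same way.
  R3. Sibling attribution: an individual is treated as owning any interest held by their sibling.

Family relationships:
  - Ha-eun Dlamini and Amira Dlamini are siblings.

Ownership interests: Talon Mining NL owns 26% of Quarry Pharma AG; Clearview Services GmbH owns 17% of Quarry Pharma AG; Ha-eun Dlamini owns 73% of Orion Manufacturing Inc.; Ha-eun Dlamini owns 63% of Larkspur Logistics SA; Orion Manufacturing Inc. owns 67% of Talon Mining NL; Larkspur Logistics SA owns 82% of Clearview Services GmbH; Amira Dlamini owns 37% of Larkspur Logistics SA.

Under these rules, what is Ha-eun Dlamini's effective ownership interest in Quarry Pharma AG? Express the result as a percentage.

By sibling attribution (R3), Ha-eun Dlamini is treated as also owning Amira Dlamini's interest in Larkspur Logistics SA, giving 63% + 37% = 100%.
Chain via Larkspur Logistics SA → Clearview Services GmbH (R2): 100% × 82% × 17% = 13.94% of Quarry Pharma AG.
Chain via Orion Manufacturing Inc. → Talon Mining NL (R2): 73% × 67% × 26% = 12.7166% of Quarry Pharma AG.
Aggregating (R1): 13.94% + 12.7166% = 26.6566%.

26.6566%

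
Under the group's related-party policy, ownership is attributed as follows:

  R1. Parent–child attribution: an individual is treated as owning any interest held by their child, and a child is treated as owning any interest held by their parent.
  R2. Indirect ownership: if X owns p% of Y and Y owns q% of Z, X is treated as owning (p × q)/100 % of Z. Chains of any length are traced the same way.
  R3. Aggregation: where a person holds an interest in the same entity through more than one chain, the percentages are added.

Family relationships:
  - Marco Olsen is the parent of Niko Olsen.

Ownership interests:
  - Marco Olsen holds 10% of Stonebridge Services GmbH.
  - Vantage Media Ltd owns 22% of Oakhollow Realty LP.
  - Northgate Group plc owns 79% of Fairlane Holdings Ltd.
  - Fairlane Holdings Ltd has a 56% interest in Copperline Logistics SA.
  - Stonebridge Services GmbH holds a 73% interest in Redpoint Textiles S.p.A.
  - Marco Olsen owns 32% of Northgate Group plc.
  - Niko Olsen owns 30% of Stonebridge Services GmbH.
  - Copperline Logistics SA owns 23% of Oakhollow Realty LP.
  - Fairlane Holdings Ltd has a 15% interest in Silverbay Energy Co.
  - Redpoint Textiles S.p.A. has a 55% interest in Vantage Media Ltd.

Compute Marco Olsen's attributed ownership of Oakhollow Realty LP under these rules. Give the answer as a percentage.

6.789264%

By parent–child attribution (R1), Marco Olsen is treated as also owning Niko Olsen's interest in Stonebridge Services GmbH, giving 10% + 30% = 40%.
Chain via Northgate Group plc → Fairlane Holdings Ltd → Copperline Logistics SA (R2): 32% × 79% × 56% × 23% = 3.256064% of Oakhollow Realty LP.
Chain via Stonebridge Services GmbH → Redpoint Textiles S.p.A. → Vantage Media Ltd (R2): 40% × 73% × 55% × 22% = 3.5332% of Oakhollow Realty LP.
Aggregating (R3): 3.256064% + 3.5332% = 6.789264%.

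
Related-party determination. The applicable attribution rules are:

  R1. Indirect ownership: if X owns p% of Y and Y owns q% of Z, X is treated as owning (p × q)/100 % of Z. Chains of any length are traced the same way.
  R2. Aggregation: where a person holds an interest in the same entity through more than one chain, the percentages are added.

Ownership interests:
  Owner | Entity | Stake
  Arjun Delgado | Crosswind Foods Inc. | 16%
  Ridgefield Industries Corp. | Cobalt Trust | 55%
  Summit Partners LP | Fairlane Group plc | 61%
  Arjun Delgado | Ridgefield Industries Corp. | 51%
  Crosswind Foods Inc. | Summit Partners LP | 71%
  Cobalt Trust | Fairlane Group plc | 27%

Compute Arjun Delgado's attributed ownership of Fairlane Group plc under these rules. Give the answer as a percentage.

Chain via Ridgefield Industries Corp. → Cobalt Trust (R1): 51% × 55% × 27% = 7.5735% of Fairlane Group plc.
Chain via Crosswind Foods Inc. → Summit Partners LP (R1): 16% × 71% × 61% = 6.9296% of Fairlane Group plc.
Aggregating (R2): 7.5735% + 6.9296% = 14.5031%.

14.5031%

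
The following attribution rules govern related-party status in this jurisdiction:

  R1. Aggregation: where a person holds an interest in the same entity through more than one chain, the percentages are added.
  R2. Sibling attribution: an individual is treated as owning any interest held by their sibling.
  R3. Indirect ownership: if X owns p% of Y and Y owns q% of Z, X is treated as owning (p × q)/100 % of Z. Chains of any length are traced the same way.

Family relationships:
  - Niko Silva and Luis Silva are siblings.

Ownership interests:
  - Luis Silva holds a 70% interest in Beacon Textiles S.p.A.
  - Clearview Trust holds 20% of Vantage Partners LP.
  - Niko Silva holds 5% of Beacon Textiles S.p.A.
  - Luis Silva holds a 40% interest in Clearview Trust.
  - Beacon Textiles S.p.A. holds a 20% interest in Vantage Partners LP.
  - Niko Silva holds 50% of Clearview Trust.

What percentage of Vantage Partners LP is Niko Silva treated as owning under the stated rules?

By sibling attribution (R2), Niko Silva is treated as also owning Luis Silva's interest in Clearview Trust, giving 50% + 40% = 90%.
By sibling attribution (R2), Niko Silva is treated as also owning Luis Silva's interest in Beacon Textiles S.p.A, giving 5% + 70% = 75%.
Chain via Clearview Trust (R3): 90% × 20% = 18% of Vantage Partners LP.
Chain via Beacon Textiles S.p.A. (R3): 75% × 20% = 15% of Vantage Partners LP.
Aggregating (R1): 18% + 15% = 33%.

33%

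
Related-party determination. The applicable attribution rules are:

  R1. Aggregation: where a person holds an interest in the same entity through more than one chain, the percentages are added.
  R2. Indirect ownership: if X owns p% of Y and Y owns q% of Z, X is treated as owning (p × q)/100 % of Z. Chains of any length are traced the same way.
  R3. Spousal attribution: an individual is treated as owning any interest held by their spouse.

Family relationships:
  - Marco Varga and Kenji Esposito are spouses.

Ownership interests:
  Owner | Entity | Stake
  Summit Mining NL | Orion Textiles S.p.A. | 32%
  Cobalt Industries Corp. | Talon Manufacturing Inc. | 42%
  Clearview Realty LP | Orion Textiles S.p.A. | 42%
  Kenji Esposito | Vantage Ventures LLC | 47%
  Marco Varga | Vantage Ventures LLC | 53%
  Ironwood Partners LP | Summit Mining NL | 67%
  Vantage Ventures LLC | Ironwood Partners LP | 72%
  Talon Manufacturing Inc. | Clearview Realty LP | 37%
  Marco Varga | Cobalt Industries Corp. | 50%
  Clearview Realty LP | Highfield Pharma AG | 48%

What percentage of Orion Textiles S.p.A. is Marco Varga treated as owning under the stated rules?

By spousal attribution (R3), Marco Varga is treated as also owning Kenji Esposito's interest in Vantage Ventures LLC, giving 53% + 47% = 100%.
Chain via Cobalt Industries Corp. → Talon Manufacturing Inc. → Clearview Realty LP (R2): 50% × 42% × 37% × 42% = 3.2634% of Orion Textiles S.p.A.
Chain via Vantage Ventures LLC → Ironwood Partners LP → Summit Mining NL (R2): 100% × 72% × 67% × 32% = 15.4368% of Orion Textiles S.p.A.
Aggregating (R1): 3.2634% + 15.4368% = 18.7002%.

18.7002%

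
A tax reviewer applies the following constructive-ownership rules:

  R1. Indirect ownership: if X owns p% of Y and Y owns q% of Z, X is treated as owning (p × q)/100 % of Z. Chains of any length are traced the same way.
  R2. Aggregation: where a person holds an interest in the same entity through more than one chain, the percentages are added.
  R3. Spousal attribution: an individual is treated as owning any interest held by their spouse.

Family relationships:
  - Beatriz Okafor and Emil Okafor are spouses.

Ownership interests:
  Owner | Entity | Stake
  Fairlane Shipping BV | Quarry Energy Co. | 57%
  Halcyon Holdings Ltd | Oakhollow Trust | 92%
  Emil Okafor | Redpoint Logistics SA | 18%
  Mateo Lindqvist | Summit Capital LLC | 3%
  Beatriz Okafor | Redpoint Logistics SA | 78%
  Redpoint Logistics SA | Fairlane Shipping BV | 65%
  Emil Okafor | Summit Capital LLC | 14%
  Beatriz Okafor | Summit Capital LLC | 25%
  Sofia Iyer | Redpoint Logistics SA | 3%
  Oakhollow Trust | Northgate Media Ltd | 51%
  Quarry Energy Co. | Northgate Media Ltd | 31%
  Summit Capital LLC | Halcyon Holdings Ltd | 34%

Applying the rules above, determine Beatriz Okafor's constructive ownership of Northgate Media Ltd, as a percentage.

17.247672%

By spousal attribution (R3), Beatriz Okafor is treated as also owning Emil Okafor's interest in Summit Capital LLC, giving 25% + 14% = 39%.
By spousal attribution (R3), Beatriz Okafor is treated as also owning Emil Okafor's interest in Redpoint Logistics SA, giving 78% + 18% = 96%.
Chain via Summit Capital LLC → Halcyon Holdings Ltd → Oakhollow Trust (R1): 39% × 34% × 92% × 51% = 6.221592% of Northgate Media Ltd.
Chain via Redpoint Logistics SA → Fairlane Shipping BV → Quarry Energy Co. (R1): 96% × 65% × 57% × 31% = 11.02608% of Northgate Media Ltd.
Aggregating (R2): 6.221592% + 11.02608% = 17.247672%.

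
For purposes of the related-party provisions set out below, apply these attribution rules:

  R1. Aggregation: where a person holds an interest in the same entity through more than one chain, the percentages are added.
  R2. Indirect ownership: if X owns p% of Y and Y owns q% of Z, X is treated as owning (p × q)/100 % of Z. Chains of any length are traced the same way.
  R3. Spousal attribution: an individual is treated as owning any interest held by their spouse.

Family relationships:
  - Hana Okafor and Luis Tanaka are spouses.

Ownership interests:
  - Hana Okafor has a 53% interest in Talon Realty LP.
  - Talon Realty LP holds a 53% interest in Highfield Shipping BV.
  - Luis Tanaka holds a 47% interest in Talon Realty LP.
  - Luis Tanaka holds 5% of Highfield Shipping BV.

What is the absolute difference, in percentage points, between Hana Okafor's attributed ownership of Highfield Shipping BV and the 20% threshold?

38

By spousal attribution (R3), Hana Okafor is treated as also owning Luis Tanaka's interest in Talon Realty LP, giving 53% + 47% = 100%.
By spousal attribution (R3), Hana Okafor is treated as owning Luis Tanaka's 5% interest in Highfield Shipping BV.
Chain via Talon Realty LP (R2): 100% × 53% = 53% of Highfield Shipping BV.
Direct interest in Highfield Shipping BV: 5%.
Aggregating (R1): 53% + 5% = 58%.
58% exceeds the 20% threshold by 38 percentage points.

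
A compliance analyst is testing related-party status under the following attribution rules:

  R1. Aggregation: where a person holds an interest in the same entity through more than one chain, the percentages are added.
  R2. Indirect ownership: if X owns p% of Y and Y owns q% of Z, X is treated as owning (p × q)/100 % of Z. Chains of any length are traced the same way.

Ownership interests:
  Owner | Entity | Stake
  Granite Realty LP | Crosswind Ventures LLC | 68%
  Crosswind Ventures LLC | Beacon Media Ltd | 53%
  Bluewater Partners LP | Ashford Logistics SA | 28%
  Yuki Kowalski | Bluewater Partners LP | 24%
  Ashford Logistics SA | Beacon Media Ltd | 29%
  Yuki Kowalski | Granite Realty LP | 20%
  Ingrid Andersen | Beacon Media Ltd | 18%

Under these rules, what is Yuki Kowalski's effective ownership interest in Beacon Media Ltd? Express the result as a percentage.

Chain via Bluewater Partners LP → Ashford Logistics SA (R2): 24% × 28% × 29% = 1.9488% of Beacon Media Ltd.
Chain via Granite Realty LP → Crosswind Ventures LLC (R2): 20% × 68% × 53% = 7.208% of Beacon Media Ltd.
Aggregating (R1): 1.9488% + 7.208% = 9.1568%.

9.1568%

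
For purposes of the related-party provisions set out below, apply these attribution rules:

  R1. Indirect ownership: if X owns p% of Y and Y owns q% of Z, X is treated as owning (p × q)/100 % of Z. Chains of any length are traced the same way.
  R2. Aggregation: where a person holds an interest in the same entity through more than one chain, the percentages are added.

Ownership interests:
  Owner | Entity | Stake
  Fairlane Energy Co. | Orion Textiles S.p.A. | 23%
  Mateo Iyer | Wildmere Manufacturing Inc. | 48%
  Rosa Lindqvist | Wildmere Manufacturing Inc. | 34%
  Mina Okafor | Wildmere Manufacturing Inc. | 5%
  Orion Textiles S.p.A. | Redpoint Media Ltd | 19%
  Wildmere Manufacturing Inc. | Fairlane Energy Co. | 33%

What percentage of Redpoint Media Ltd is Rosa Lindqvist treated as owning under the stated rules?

Chain via Wildmere Manufacturing Inc. → Fairlane Energy Co. → Orion Textiles S.p.A. (R1): 34% × 33% × 23% × 19% = 0.490314% of Redpoint Media Ltd.

0.490314%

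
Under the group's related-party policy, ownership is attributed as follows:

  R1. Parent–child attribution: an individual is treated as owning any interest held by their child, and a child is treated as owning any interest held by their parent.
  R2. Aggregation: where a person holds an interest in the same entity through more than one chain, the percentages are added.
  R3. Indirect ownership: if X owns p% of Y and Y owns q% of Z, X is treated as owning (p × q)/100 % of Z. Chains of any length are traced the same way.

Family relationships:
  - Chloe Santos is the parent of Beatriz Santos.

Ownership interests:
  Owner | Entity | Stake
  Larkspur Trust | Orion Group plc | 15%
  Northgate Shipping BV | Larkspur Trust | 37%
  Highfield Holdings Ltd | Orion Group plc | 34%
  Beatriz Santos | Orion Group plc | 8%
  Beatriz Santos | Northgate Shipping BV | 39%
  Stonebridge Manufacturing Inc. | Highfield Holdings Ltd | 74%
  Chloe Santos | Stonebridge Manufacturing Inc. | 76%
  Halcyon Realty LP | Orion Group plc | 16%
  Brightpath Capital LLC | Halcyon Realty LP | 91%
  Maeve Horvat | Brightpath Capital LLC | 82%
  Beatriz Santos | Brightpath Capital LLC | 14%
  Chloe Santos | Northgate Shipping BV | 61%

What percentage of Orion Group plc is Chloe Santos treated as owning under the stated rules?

34.71%

By parent–child attribution (R1), Chloe Santos is treated as also owning Beatriz Santos's interest in Northgate Shipping BV, giving 61% + 39% = 100%.
By parent–child attribution (R1), Chloe Santos is treated as owning Beatriz Santos's 14% interest in Brightpath Capital LLC.
By parent–child attribution (R1), Chloe Santos is treated as owning Beatriz Santos's 8% interest in Orion Group plc.
Chain via Northgate Shipping BV → Larkspur Trust (R3): 100% × 37% × 15% = 5.55% of Orion Group plc.
Chain via Stonebridge Manufacturing Inc. → Highfield Holdings Ltd (R3): 76% × 74% × 34% = 19.1216% of Orion Group plc.
Chain via Brightpath Capital LLC → Halcyon Realty LP (R3): 14% × 91% × 16% = 2.0384% of Orion Group plc.
Direct interest in Orion Group plc: 8%.
Aggregating (R2): 5.55% + 19.1216% + 2.0384% + 8% = 34.71%.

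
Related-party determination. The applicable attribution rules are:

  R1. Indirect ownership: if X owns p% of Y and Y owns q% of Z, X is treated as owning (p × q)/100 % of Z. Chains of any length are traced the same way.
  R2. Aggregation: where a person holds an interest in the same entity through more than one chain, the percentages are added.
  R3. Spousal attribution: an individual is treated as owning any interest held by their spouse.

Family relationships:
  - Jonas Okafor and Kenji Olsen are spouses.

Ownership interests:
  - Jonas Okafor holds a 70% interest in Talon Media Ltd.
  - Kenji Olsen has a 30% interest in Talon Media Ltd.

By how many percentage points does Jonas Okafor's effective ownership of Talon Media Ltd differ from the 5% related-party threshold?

By spousal attribution (R3), Jonas Okafor is treated as also owning Kenji Olsen's interest in Talon Media Ltd, giving 70% + 30% = 100%.
Direct interest in Talon Media Ltd: 100%.
100% exceeds the 5% threshold by 95 percentage points.

95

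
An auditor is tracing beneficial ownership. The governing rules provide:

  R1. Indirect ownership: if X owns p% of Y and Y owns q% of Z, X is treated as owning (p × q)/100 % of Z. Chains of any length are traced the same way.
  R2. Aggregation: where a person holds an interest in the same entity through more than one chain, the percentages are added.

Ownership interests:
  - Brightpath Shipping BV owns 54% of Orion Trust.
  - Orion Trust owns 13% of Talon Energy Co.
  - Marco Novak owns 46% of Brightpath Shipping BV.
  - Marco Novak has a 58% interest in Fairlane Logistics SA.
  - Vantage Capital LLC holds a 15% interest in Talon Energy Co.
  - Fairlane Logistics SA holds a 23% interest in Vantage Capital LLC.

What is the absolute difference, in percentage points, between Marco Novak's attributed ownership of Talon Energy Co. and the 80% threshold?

74.7698

Chain via Fairlane Logistics SA → Vantage Capital LLC (R1): 58% × 23% × 15% = 2.001% of Talon Energy Co.
Chain via Brightpath Shipping BV → Orion Trust (R1): 46% × 54% × 13% = 3.2292% of Talon Energy Co.
Aggregating (R2): 2.001% + 3.2292% = 5.2302%.
5.2302% falls short of the 80% threshold by 74.7698 percentage points.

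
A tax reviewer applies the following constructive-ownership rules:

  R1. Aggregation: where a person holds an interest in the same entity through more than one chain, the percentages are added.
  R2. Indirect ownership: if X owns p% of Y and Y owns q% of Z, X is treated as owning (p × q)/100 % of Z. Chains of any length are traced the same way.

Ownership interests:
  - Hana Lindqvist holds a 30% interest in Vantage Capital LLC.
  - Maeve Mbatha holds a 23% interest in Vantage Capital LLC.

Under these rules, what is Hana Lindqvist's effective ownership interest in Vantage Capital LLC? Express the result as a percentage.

30%

Direct interest in Vantage Capital LLC: 30%.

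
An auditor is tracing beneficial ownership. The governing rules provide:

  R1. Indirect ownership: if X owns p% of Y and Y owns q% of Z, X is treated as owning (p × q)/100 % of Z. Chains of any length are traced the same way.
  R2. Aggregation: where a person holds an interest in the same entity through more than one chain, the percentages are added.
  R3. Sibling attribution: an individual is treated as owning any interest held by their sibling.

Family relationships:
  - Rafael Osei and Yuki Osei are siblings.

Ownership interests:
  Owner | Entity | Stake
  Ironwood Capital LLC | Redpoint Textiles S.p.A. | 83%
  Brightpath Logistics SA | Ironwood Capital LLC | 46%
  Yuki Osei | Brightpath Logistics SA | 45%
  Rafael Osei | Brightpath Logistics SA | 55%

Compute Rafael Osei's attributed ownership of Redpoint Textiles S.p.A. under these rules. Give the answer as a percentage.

38.18%

By sibling attribution (R3), Rafael Osei is treated as also owning Yuki Osei's interest in Brightpath Logistics SA, giving 55% + 45% = 100%.
Chain via Brightpath Logistics SA → Ironwood Capital LLC (R1): 100% × 46% × 83% = 38.18% of Redpoint Textiles S.p.A.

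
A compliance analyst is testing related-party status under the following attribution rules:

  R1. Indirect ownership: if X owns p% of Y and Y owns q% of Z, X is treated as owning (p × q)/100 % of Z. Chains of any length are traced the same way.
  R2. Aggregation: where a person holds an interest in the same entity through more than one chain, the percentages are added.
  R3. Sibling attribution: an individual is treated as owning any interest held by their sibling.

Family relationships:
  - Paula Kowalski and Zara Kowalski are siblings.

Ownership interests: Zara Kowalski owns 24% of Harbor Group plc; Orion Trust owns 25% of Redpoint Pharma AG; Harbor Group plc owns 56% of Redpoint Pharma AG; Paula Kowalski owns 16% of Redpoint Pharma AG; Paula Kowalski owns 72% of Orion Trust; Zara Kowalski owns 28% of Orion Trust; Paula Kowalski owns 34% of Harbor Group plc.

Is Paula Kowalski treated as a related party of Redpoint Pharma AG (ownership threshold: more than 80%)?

No

By sibling attribution (R3), Paula Kowalski is treated as also owning Zara Kowalski's interest in Orion Trust, giving 72% + 28% = 100%.
By sibling attribution (R3), Paula Kowalski is treated as also owning Zara Kowalski's interest in Harbor Group plc, giving 34% + 24% = 58%.
Chain via Orion Trust (R1): 100% × 25% = 25% of Redpoint Pharma AG.
Chain via Harbor Group plc (R1): 58% × 56% = 32.48% of Redpoint Pharma AG.
Direct interest in Redpoint Pharma AG: 16%.
Aggregating (R2): 25% + 32.48% + 16% = 73.48%.
73.48% does not exceed the 80% threshold, so Paula is not a related party to Redpoint Pharma AG.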